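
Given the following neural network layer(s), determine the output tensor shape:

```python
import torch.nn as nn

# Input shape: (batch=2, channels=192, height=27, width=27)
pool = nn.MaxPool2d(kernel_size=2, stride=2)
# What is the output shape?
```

Input: (2, 192, 27, 27) -> Output: (2, 192, 13, 13)

Answer: (2, 192, 13, 13)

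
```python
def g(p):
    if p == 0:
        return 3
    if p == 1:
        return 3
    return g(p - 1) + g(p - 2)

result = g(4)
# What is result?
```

Build up from base cases: g(0)=3, g(1)=3, g(2)=6, g(3)=9, g(4)=15

Answer: 15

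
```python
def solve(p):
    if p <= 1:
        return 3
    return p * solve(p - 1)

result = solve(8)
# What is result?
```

solve(8) = 8 * 7 * 6 * 5 * 4 * 3 * 2 * 3 = 120960

Answer: 120960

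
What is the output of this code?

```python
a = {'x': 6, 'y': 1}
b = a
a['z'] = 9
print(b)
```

Key concept: dict aliasing.
Step by step:
`a = {'x': 6, 'y': 1}` → a = {'x': 6, 'y': 1}
`b = a` → b = {'x': 6, 'y': 1} (same object as a)
`a['z'] = 9` → a = {'x': 6, 'y': 1, 'z': 9} (same object as b); b = {'x': 6, 'y': 1, 'z': 9} (same object as a)
`print(b)` → prints {'x': 6, 'y': 1, 'z': 9}

Answer: {'x': 6, 'y': 1, 'z': 9}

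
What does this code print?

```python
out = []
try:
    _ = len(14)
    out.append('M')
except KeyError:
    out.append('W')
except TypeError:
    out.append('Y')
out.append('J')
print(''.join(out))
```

Execution trace: 'Y' (except TypeError) → 'J' (after the try/except). Output: YJ

Answer: YJ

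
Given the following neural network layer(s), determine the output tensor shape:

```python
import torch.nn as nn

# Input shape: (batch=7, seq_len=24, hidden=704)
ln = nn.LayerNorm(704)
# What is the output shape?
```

Input: (7, 24, 704) -> Output: (7, 24, 704)

Answer: (7, 24, 704)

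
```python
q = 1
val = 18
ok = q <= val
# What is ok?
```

Trace:
`q = 1` → q = 1
`val = 18` → val = 18
`ok = q <= val` → ok = True
So ok = True

Answer: True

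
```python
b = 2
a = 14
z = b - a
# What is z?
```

Trace:
`b = 2` → b = 2
`a = 14` → a = 14
`z = b - a` → z = -12
So z = -12

Answer: -12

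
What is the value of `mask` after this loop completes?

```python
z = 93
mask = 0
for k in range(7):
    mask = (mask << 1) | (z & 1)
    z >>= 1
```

Reverse lowest 7 bits of 93
`mask` takes the values: 0 → 1 → 2 → 5 → 11 → 23 → 46 → 93

Answer: 93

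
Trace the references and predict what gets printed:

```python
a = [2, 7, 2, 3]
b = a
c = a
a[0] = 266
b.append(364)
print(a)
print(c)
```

Key concept: multiple aliases.
Step by step:
`a = [2, 7, 2, 3]` → a = [2, 7, 2, 3]
`b = a` → b = [2, 7, 2, 3] (same object as a)
`c = a` → c = [2, 7, 2, 3] (same object as a, b)
`a[0] = 266` → a = [266, 7, 2, 3] (same object as b, c); b = [266, 7, 2, 3] (same object as a, c); c = [266, 7, 2, 3] (same object as a, b)
`b.append(364)` → a = [266, 7, 2, 3, 364] (same object as b, c); b = [266, 7, 2, 3, 364] (same object as a, c); c = [266, 7, 2, 3, 364] (same object as a, b)
`print(a)` → prints [266, 7, 2, 3, 364]
`print(c)` → prints [266, 7, 2, 3, 364]

Answer:
[266, 7, 2, 3, 364]
[266, 7, 2, 3, 364]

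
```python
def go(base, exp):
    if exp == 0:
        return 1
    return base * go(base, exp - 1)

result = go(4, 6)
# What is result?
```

go(4, 6) = 4 * 4 * 4 * 4 * 4 * 4 = 4096

Answer: 4096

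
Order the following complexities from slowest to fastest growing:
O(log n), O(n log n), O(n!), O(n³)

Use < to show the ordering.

Ordered by growth rate: O(log n) < O(n log n) < O(n³) < O(n!)

Answer: O(log n) < O(n log n) < O(n³) < O(n!)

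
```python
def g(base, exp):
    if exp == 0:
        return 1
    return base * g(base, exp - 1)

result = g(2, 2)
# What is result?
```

g(2, 2) = 2 * 2 = 4

Answer: 4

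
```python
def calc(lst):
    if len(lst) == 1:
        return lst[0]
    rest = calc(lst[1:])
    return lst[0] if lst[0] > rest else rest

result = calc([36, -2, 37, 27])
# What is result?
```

Recursive max over [36, -2, 37, 27] = 37

Answer: 37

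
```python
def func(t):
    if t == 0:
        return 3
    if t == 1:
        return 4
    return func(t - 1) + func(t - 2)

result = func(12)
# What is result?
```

Build up from base cases: func(0)=3, func(1)=4, func(2)=7, func(3)=11, func(4)=18, func(5)=29, func(6)=47, ..., func(12)=843

Answer: 843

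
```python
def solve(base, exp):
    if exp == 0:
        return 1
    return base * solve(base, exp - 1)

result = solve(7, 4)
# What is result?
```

solve(7, 4) = 7 * 7 * 7 * 7 = 2401

Answer: 2401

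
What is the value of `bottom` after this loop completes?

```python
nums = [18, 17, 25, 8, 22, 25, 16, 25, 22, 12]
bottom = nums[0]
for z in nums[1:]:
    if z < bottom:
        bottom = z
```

Minimum of [18, 17, 25, 8, 22, 25, 16, 25, 22, 12]
`bottom` takes the values: 18 → 17 → 8

Answer: 8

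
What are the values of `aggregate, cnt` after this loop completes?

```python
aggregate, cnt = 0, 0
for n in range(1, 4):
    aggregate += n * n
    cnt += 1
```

Sum of squares and count
`aggregate, cnt` takes the values: (0, 0) → (1, 0) → (1, 1) → (5, 1) → (5, 2) → (14, 2) → (14, 3)

Answer: 14, 3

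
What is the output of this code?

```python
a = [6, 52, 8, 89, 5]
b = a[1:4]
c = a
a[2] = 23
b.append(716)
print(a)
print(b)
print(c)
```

Key concept: slice vs alias.
Step by step:
`a = [6, 52, 8, 89, 5]` → a = [6, 52, 8, 89, 5]
`b = a[1:4]` → b = [52, 8, 89]
`c = a` → c = [6, 52, 8, 89, 5] (same object as a)
`a[2] = 23` → a = [6, 52, 23, 89, 5] (same object as c); c = [6, 52, 23, 89, 5] (same object as a)
`b.append(716)` → b = [52, 8, 89, 716]
`print(a)` → prints [6, 52, 23, 89, 5]
`print(b)` → prints [52, 8, 89, 716]
`print(c)` → prints [6, 52, 23, 89, 5]

Answer:
[6, 52, 23, 89, 5]
[52, 8, 89, 716]
[6, 52, 23, 89, 5]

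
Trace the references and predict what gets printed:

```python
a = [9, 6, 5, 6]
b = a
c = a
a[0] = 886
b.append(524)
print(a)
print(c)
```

Key concept: multiple aliases.
Step by step:
`a = [9, 6, 5, 6]` → a = [9, 6, 5, 6]
`b = a` → b = [9, 6, 5, 6] (same object as a)
`c = a` → c = [9, 6, 5, 6] (same object as a, b)
`a[0] = 886` → a = [886, 6, 5, 6] (same object as b, c); b = [886, 6, 5, 6] (same object as a, c); c = [886, 6, 5, 6] (same object as a, b)
`b.append(524)` → a = [886, 6, 5, 6, 524] (same object as b, c); b = [886, 6, 5, 6, 524] (same object as a, c); c = [886, 6, 5, 6, 524] (same object as a, b)
`print(a)` → prints [886, 6, 5, 6, 524]
`print(c)` → prints [886, 6, 5, 6, 524]

Answer:
[886, 6, 5, 6, 524]
[886, 6, 5, 6, 524]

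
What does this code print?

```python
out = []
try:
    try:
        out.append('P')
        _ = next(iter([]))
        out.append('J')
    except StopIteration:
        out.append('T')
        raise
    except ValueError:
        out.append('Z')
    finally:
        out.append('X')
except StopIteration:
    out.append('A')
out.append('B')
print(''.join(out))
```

Execution trace: 'P' (inner try body) → 'T' (inner except StopIteration) → 'X' (inner finally) → 'A' (outer except StopIteration) → 'B' (after the try/except). Output: PTXAB

Answer: PTXAB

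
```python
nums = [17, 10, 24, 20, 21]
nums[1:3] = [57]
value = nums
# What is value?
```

Trace:
`nums = [17, 10, 24, 20, 21]` → nums = [17, 10, 24, 20, 21]
`nums[1:3] = [57]` → nums = [17, 57, 20, 21]
`value = nums` → value = [17, 57, 20, 21]
So value = [17, 57, 20, 21]

Answer: [17, 57, 20, 21]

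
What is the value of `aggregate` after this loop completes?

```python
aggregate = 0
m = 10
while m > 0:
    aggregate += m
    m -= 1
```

Sum 10 down to 1
`aggregate` takes the values: 0 → 10 → 19 → 27 → 34 → 40 → 45 → 49 → 52 → 54 → 55

Answer: 55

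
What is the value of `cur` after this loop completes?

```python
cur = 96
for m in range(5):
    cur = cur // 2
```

Halve 5 times: 96 // 2^5 = 3
`cur` takes the values: 96 → 48 → 24 → 12 → 6 → 3

Answer: 3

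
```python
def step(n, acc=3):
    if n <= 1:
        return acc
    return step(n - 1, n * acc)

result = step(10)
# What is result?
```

Accumulator trace (n, acc): (10, 3) -> (9, 30) -> (8, 270) -> (7, 2160) -> (6, 15120) -> (5, 90720) -> (4, 453600) -> (3, 1814400) -> (2, 5443200) -> (1, 10886400) -> return 10886400

Answer: 10886400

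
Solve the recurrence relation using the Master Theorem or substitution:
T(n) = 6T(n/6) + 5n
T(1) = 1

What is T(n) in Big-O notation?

By Master Theorem: a=6, b=6, f(n)=5n. Since log_6(6) = 1 and f(n) = Θ(n^1), Case 2 applies. T(n) = O(n log n).

Answer: O(n log n)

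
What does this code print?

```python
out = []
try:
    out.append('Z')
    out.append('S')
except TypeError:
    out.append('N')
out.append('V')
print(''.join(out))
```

Execution trace: 'Z' (try body) → 'S' (try body, no exception) → 'V' (after the try/except). Output: ZSV

Answer: ZSV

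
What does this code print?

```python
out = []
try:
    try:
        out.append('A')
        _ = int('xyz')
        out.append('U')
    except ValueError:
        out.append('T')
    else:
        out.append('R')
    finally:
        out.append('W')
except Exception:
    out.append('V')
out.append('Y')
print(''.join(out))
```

Execution trace: 'A' (inner try body) → 'T' (inner except ValueError) → 'W' (inner finally) → 'Y' (after the try/except). Output: ATWY

Answer: ATWY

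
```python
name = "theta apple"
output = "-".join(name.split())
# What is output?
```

Trace:
`name = "theta apple"` → name = 'theta apple'
`output = "-".join(name.split())` → output = 'theta-apple'
So output = 'theta-apple'

Answer: 'theta-apple'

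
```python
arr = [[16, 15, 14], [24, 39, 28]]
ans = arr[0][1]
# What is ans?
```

Trace:
`arr = [[16, 15, 14], [24, 39, 28]]` → arr = [[16, 15, 14], [24, 39, 28]]
`ans = arr[0][1]` → ans = 15
So ans = 15

Answer: 15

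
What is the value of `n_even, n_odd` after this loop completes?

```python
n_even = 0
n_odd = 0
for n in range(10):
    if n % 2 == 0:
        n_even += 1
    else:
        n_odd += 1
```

Count evens and odds in range(10)
`n_even, n_odd` takes the values: (0, 0) → (1, 0) → (1, 1) → (2, 1) → (2, 2) → (3, 2) → (3, 3) → (4, 3) → (4, 4) → (5, 4) → (5, 5)

Answer: 5, 5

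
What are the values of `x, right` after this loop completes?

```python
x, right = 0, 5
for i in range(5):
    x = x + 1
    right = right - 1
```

x goes 0→5, right goes 5→0
`x, right` takes the values: (0, 5) → (1, 5) → (1, 4) → (2, 4) → (2, 3) → (3, 3) → (3, 2) → (4, 2) → (4, 1) → (5, 1) → (5, 0)

Answer: 5, 0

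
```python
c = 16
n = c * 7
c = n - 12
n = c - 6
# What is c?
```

Trace:
`c = 16` → c = 16
`n = c * 7` → n = 112
`c = n - 12` → c = 100
`n = c - 6` → n = 94
So c = 100

Answer: 100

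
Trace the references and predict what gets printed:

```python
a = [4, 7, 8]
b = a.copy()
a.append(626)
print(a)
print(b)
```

Key concept: list.copy() creates independent copy.
Step by step:
`a = [4, 7, 8]` → a = [4, 7, 8]
`b = a.copy()` → b = [4, 7, 8]
`a.append(626)` → a = [4, 7, 8, 626]
`print(a)` → prints [4, 7, 8, 626]
`print(b)` → prints [4, 7, 8]

Answer:
[4, 7, 8, 626]
[4, 7, 8]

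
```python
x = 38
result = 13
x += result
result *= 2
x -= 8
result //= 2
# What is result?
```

Trace:
`x = 38` → x = 38
`result = 13` → result = 13
`x += result` → x = 51
`result *= 2` → result = 26
`x -= 8` → x = 43
`result //= 2` → result = 13
So result = 13

Answer: 13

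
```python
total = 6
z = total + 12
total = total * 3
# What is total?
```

Trace:
`total = 6` → total = 6
`z = total + 12` → z = 18
`total = total * 3` → total = 18
So total = 18

Answer: 18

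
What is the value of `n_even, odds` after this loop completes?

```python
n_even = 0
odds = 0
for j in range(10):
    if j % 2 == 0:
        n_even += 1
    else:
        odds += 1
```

Count evens and odds in range(10)
`n_even, odds` takes the values: (0, 0) → (1, 0) → (1, 1) → (2, 1) → (2, 2) → (3, 2) → (3, 3) → (4, 3) → (4, 4) → (5, 4) → (5, 5)

Answer: 5, 5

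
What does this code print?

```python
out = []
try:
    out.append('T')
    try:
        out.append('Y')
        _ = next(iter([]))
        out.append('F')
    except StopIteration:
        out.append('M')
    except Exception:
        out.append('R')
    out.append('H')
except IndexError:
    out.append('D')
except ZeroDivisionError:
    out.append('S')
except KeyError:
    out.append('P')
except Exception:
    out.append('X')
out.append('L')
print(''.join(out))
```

Execution trace: 'T' (try body) → 'Y' (inner try body) → 'M' (inner except StopIteration) → 'H' (try body, no exception) → 'L' (after the try/except). Output: TYMHL

Answer: TYMHL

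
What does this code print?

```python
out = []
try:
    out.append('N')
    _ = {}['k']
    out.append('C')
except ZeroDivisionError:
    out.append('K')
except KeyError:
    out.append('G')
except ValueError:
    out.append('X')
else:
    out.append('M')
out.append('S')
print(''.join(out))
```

Execution trace: 'N' (try body) → 'G' (except KeyError) → 'S' (after the try/except). Output: NGS

Answer: NGS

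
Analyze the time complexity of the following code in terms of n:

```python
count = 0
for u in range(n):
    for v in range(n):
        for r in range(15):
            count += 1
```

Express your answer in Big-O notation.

Each loop level contributes: n × n × 1. Multiplying the contributions gives O(n^2).

Answer: O(n^2)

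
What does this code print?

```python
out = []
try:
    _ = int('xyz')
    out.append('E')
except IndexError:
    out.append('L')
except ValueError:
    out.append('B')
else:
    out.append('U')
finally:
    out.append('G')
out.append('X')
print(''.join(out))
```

Execution trace: 'B' (except ValueError) → 'G' (finally) → 'X' (after the try/except). Output: BGX

Answer: BGX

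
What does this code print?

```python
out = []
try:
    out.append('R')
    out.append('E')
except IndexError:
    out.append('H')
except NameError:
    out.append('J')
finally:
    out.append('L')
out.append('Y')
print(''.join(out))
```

Execution trace: 'R' (try body) → 'E' (try body, no exception) → 'L' (finally) → 'Y' (after the try/except). Output: RELY

Answer: RELY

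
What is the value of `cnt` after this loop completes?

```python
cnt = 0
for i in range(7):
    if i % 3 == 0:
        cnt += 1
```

Count numbers divisible by 3 in range(7)
`cnt` takes the values: 0 → 1 → 2 → 3

Answer: 3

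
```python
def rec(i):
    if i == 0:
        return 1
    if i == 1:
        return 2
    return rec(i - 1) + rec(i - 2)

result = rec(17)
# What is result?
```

Build up from base cases: rec(0)=1, rec(1)=2, rec(2)=3, rec(3)=5, rec(4)=8, rec(5)=13, rec(6)=21, ..., rec(17)=4181

Answer: 4181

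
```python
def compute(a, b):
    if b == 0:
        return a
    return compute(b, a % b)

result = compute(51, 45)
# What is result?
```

compute(51, 45) -> compute(45, 6) -> compute(6, 3) -> compute(3, 0) -> 3

Answer: 3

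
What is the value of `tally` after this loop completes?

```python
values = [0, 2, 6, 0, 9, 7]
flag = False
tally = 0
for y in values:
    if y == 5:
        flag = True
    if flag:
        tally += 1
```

Count elements after first 5 in [0, 2, 6, 0, 9, 7]
`tally` takes the values: 0

Answer: 0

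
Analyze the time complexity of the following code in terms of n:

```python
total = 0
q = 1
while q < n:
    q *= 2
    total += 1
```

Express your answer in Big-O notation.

Each loop level contributes: log n. Multiplying the contributions gives O(log n).

Answer: O(log n)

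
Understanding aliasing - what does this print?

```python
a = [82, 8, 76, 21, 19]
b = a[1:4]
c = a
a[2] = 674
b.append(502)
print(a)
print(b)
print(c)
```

Key concept: slice vs alias.
Step by step:
`a = [82, 8, 76, 21, 19]` → a = [82, 8, 76, 21, 19]
`b = a[1:4]` → b = [8, 76, 21]
`c = a` → c = [82, 8, 76, 21, 19] (same object as a)
`a[2] = 674` → a = [82, 8, 674, 21, 19] (same object as c); c = [82, 8, 674, 21, 19] (same object as a)
`b.append(502)` → b = [8, 76, 21, 502]
`print(a)` → prints [82, 8, 674, 21, 19]
`print(b)` → prints [8, 76, 21, 502]
`print(c)` → prints [82, 8, 674, 21, 19]

Answer:
[82, 8, 674, 21, 19]
[8, 76, 21, 502]
[82, 8, 674, 21, 19]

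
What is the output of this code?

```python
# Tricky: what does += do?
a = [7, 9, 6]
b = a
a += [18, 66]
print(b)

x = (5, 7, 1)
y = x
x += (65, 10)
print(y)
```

Key concept: += behavior differs for mutable vs immutable.
Step by step:
`a = [7, 9, 6]` → a = [7, 9, 6]
`b = a` → b = [7, 9, 6] (same object as a)
`a += [18, 66]` → a = [7, 9, 6, 18, 66] (same object as b); b = [7, 9, 6, 18, 66] (same object as a)
`print(b)` → prints [7, 9, 6, 18, 66]
`x = (5, 7, 1)` → x = (5, 7, 1)
`y = x` → y = (5, 7, 1)
`x += (65, 10)` → x = (5, 7, 1, 65, 10)
`print(y)` → prints (5, 7, 1)

Answer:
[7, 9, 6, 18, 66]
(5, 7, 1)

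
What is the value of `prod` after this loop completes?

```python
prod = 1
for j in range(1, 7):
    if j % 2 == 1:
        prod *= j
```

Product of odd numbers 1 to 6
`prod` takes the values: 1 → 3 → 15

Answer: 15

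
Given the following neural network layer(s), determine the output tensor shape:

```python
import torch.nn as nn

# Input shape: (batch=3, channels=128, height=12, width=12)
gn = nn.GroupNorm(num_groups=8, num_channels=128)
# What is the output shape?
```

Input: (3, 128, 12, 12) -> Output: (3, 128, 12, 12)

Answer: (3, 128, 12, 12)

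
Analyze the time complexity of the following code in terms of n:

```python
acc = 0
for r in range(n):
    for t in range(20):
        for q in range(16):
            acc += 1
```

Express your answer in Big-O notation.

Each loop level contributes: n × 1 × 1. Multiplying the contributions gives O(n).

Answer: O(n)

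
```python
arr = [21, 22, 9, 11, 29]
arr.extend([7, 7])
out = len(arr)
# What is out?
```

Trace:
`arr = [21, 22, 9, 11, 29]` → arr = [21, 22, 9, 11, 29]
`arr.extend([7, 7])` → arr = [21, 22, 9, 11, 29, 7, 7]
`out = len(arr)` → out = 7
So out = 7

Answer: 7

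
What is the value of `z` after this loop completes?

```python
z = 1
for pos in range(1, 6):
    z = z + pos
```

Start at 1, add 1 through 5
`z` takes the values: 1 → 2 → 4 → 7 → 11 → 16

Answer: 16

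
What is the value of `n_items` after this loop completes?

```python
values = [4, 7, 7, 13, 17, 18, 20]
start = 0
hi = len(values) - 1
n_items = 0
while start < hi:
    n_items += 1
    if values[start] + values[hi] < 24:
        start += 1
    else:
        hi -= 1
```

Steps to find pair summing to 24
`n_items` takes the values: 0 → 1 → 2 → 3 → 4 → 5 → 6

Answer: 6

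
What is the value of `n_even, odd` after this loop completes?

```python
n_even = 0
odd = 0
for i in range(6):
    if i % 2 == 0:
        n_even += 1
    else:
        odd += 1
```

Count evens and odds in range(6)
`n_even, odd` takes the values: (0, 0) → (1, 0) → (1, 1) → (2, 1) → (2, 2) → (3, 2) → (3, 3)

Answer: 3, 3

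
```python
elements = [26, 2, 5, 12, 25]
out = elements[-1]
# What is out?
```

Trace:
`elements = [26, 2, 5, 12, 25]` → elements = [26, 2, 5, 12, 25]
`out = elements[-1]` → out = 25
So out = 25

Answer: 25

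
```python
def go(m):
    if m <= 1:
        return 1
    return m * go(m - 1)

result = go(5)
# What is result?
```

go(5) = 5 * 4 * 3 * 2 * 1 = 120

Answer: 120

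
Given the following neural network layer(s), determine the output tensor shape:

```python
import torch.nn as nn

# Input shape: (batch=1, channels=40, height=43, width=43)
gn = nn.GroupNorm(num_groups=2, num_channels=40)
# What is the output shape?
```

Input: (1, 40, 43, 43) -> Output: (1, 40, 43, 43)

Answer: (1, 40, 43, 43)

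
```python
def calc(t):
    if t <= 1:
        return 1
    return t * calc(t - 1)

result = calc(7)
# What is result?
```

calc(7) = 7 * 6 * 5 * 4 * 3 * 2 * 1 = 5040

Answer: 5040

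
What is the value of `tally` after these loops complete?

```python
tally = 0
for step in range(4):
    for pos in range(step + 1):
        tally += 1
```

Triangle: 1 + 2 + ... + 4
`tally` takes the values: 0 → 1 → 2 → 3 → 4 → 5 → 6 → 7 → 8 → 9 → 10

Answer: 10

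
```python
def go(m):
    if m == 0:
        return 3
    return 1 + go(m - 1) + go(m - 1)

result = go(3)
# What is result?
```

go(m) = 1 + 2·go(m-1), go(0)=3. Closed form: (3+1)·2^3 - 1 = 31.

Answer: 31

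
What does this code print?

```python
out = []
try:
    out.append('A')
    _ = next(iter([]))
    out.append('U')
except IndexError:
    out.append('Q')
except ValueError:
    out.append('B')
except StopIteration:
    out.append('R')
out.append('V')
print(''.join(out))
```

Execution trace: 'A' (try body) → 'R' (except StopIteration) → 'V' (after the try/except). Output: ARV

Answer: ARV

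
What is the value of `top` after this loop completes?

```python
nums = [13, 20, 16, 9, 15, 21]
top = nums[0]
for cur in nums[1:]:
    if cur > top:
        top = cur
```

Maximum of [13, 20, 16, 9, 15, 21]
`top` takes the values: 13 → 20 → 21

Answer: 21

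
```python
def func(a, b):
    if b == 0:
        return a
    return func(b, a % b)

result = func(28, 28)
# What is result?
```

func(28, 28) -> func(28, 0) -> 28

Answer: 28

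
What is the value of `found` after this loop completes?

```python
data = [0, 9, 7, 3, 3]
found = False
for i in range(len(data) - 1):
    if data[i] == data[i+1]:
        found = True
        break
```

Check consecutive duplicates in [0, 9, 7, 3, 3]
`found` takes the values: False → True

Answer: True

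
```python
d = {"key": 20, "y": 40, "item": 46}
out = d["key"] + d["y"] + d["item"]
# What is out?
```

Trace:
`d = {"key": 20, "y": 40, "item": 46}` → d = {'key': 20, 'y': 40, 'item': 46}
`out = d["key"] + d["y"] + d["item"]` → out = 106
So out = 106

Answer: 106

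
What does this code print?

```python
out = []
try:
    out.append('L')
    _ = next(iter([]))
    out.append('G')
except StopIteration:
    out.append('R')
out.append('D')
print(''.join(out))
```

Execution trace: 'L' (try body) → 'R' (except StopIteration) → 'D' (after the try/except). Output: LRD

Answer: LRD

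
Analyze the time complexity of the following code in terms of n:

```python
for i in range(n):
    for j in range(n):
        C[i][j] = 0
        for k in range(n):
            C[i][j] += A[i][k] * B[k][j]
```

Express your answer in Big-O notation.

This is Naive matrix multiplication. Time complexity: O(n³).

Answer: O(n³)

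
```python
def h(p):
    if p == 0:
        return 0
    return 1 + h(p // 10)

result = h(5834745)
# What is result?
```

Count of digits of 5834745: 7

Answer: 7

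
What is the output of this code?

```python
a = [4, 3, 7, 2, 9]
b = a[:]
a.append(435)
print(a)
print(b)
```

Key concept: slice [:] creates copy.
Step by step:
`a = [4, 3, 7, 2, 9]` → a = [4, 3, 7, 2, 9]
`b = a[:]` → b = [4, 3, 7, 2, 9]
`a.append(435)` → a = [4, 3, 7, 2, 9, 435]
`print(a)` → prints [4, 3, 7, 2, 9, 435]
`print(b)` → prints [4, 3, 7, 2, 9]

Answer:
[4, 3, 7, 2, 9, 435]
[4, 3, 7, 2, 9]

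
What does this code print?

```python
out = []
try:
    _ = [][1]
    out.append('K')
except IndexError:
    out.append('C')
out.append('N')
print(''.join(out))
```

Execution trace: 'C' (except IndexError) → 'N' (after the try/except). Output: CN

Answer: CN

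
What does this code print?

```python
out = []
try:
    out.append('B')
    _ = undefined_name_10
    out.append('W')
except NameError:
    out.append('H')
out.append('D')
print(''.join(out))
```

Execution trace: 'B' (try body) → 'H' (except NameError) → 'D' (after the try/except). Output: BHD

Answer: BHD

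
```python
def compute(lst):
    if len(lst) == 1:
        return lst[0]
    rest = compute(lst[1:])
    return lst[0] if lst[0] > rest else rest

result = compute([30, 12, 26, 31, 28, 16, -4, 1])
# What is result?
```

Recursive max over [30, 12, 26, 31, 28, 16, -4, 1] = 31

Answer: 31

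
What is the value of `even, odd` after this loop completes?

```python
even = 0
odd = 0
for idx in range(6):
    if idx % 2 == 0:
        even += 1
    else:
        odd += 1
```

Count evens and odds in range(6)
`even, odd` takes the values: (0, 0) → (1, 0) → (1, 1) → (2, 1) → (2, 2) → (3, 2) → (3, 3)

Answer: 3, 3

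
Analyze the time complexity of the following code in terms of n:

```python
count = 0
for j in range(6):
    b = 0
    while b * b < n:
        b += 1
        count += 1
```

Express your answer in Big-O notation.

Each loop level contributes: 1 × √n. Multiplying the contributions gives O(√n).

Answer: O(√n)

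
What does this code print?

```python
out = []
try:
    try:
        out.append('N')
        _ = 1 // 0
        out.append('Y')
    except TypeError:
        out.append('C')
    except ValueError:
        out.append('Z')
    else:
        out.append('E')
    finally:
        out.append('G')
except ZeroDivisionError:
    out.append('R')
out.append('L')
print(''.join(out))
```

Execution trace: 'N' (try body) → 'G' (finally) → 'R' (outer except ZeroDivisionError) → 'L' (after the try/except). Output: NGRL

Answer: NGRL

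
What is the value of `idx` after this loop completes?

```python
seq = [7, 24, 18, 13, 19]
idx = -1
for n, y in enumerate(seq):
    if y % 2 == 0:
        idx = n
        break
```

First even number index in [7, 24, 18, 13, 19]
`idx` takes the values: -1 → 1

Answer: 1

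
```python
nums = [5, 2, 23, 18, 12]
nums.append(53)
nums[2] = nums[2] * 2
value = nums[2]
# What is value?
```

Trace:
`nums = [5, 2, 23, 18, 12]` → nums = [5, 2, 23, 18, 12]
`nums.append(53)` → nums = [5, 2, 23, 18, 12, 53]
`nums[2] = nums[2] * 2` → nums = [5, 2, 46, 18, 12, 53]
`value = nums[2]` → value = 46
So value = 46

Answer: 46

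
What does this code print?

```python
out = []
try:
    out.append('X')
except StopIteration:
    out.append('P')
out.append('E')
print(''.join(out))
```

Execution trace: 'X' (try body, no exception) → 'E' (after the try/except). Output: XE

Answer: XE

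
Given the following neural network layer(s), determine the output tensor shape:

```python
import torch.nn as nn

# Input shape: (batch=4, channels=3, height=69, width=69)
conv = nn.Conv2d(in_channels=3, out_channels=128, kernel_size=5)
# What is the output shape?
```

Input: (4, 3, 69, 69) -> Output: (4, 128, 65, 65)

Answer: (4, 128, 65, 65)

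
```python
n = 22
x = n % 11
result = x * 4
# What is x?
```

Trace:
`n = 22` → n = 22
`x = n % 11` → x = 0
`result = x * 4` → result = 0
So x = 0

Answer: 0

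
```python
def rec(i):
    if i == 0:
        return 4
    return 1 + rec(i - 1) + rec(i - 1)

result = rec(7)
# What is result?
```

rec(i) = 1 + 2·rec(i-1), rec(0)=4. Closed form: (4+1)·2^7 - 1 = 639.

Answer: 639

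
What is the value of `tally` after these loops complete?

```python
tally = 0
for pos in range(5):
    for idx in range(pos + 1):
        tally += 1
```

Triangle: 1 + 2 + ... + 5
`tally` takes the values: 0 → 1 → 2 → 3 → 4 → 5 → 6 → 7 → 8 → 9 → 10 → 11 → 12 → 13 → 14 → 15

Answer: 15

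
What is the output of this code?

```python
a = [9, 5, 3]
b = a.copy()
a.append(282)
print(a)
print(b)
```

Key concept: list.copy() creates independent copy.
Step by step:
`a = [9, 5, 3]` → a = [9, 5, 3]
`b = a.copy()` → b = [9, 5, 3]
`a.append(282)` → a = [9, 5, 3, 282]
`print(a)` → prints [9, 5, 3, 282]
`print(b)` → prints [9, 5, 3]

Answer:
[9, 5, 3, 282]
[9, 5, 3]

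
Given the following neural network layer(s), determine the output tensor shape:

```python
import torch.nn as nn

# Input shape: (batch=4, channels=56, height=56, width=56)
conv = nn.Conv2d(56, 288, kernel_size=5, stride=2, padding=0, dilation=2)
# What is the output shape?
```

Input: (4, 56, 56, 56) -> Output: (4, 288, 24, 24)

Answer: (4, 288, 24, 24)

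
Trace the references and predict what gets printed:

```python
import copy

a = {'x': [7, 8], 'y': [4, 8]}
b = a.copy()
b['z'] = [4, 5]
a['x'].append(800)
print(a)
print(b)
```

Key concept: shallow copy of dict with mutable values.
Step by step:
`a = {'x': [7, 8], 'y': [4, 8]}` → a = {'x': [7, 8], 'y': [4, 8]}
`b = a.copy()` → b = {'x': [7, 8], 'y': [4, 8]}
`b['z'] = [4, 5]` → b = {'x': [7, 8], 'y': [4, 8], 'z': [4, 5]}
`a['x'].append(800)` → a = {'x': [7, 8, 800], 'y': [4, 8]}; b = {'x': [7, 8, 800], 'y': [4, 8], 'z': [4, 5]}
`print(a)` → prints {'x': [7, 8, 800], 'y': [4, 8]}
`print(b)` → prints {'x': [7, 8, 800], 'y': [4, 8], 'z': [4, 5]}

Answer:
{'x': [7, 8, 800], 'y': [4, 8]}
{'x': [7, 8, 800], 'y': [4, 8], 'z': [4, 5]}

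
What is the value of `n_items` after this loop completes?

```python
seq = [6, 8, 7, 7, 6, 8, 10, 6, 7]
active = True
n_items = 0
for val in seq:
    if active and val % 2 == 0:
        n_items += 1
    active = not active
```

Count even values at even positions
`n_items` takes the values: 0 → 1 → 2 → 3

Answer: 3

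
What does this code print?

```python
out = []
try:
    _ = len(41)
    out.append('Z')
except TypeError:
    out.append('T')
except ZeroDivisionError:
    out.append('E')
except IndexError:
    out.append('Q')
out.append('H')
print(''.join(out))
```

Execution trace: 'T' (except TypeError) → 'H' (after the try/except). Output: TH

Answer: TH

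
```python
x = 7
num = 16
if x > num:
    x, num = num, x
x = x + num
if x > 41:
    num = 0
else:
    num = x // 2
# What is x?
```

Trace:
`x = 7` → x = 7
`num = 16` → num = 16
`if x > num: ...` → x > num is False → no variable changes
`x = x + num` → x = 23
`if x > 41: ...` → x > 41 is False, take else branch → num = 11
So x = 23

Answer: 23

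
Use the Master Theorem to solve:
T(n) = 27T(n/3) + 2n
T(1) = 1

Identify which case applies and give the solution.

a=27, b=3, f(n)=2n. log_3(27) = 3. Since c=1 < 3, Case 1 applies: T(n) = Θ(n^log_b(a)) = O(n^3).

Answer: O(n^3) - Case 1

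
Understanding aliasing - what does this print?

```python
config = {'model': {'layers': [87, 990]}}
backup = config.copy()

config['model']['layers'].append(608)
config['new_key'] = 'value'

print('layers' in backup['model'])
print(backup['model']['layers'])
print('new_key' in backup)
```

Key concept: shallow copy gotcha with nested dict.
Step by step:
`config = {'model': {'layers': [87, 990]}}` → config = {'model': {'layers': [87, 990]}}
`backup = config.copy()` → backup = {'model': {'layers': [87, 990]}}
`config['model']['layers'].append(608)` → config = {'model': {'layers': [87, 990, 608]}}; backup = {'model': {'layers': [87, 990, 608]}}
`config['new_key'] = 'value'` → config = {'model': {'layers': [87, 990, 608]}, 'new_key': 'value'}
`print('layers' in backup['model'])` → prints True
`print(backup['model']['layers'])` → prints [87, 990, 608]
`print('new_key' in backup)` → prints False

Answer:
True
[87, 990, 608]
False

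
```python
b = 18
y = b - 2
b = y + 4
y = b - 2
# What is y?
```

Trace:
`b = 18` → b = 18
`y = b - 2` → y = 16
`b = y + 4` → b = 20
`y = b - 2` → y = 18
So y = 18

Answer: 18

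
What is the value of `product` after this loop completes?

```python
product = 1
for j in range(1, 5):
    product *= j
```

4! = 24
`product` takes the values: 1 → 2 → 6 → 24

Answer: 24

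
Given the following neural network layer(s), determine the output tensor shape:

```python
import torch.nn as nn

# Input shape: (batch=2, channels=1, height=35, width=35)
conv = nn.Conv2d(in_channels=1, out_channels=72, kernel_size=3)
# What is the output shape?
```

Input: (2, 1, 35, 35) -> Output: (2, 72, 33, 33)

Answer: (2, 72, 33, 33)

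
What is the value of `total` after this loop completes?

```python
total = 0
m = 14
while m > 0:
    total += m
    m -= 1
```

Sum 14 down to 1
`total` takes the values: 0 → 14 → 27 → 39 → 50 → 60 → 69 → 77 → 84 → 90 → 95 → 99 → 102 → 104 → 105

Answer: 105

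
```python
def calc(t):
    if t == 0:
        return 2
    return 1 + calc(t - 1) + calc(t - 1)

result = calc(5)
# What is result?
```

calc(t) = 1 + 2·calc(t-1), calc(0)=2. Closed form: (2+1)·2^5 - 1 = 95.

Answer: 95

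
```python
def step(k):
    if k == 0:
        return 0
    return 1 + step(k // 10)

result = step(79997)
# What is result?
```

Count of digits of 79997: 5

Answer: 5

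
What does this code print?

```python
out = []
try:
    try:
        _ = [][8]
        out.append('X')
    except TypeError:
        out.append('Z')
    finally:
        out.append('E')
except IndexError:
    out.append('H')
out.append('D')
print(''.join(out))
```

Execution trace: 'E' (finally) → 'H' (outer except IndexError) → 'D' (after the try/except). Output: EHD

Answer: EHD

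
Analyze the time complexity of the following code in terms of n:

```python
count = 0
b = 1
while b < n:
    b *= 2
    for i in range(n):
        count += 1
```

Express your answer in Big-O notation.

Each loop level contributes: log n × n. Multiplying the contributions gives O(n log n).

Answer: O(n log n)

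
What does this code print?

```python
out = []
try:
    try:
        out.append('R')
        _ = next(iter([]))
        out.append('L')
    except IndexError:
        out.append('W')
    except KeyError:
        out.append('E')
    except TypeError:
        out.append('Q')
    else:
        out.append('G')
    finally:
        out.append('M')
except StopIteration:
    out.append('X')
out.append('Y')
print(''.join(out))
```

Execution trace: 'R' (try body) → 'M' (finally) → 'X' (outer except StopIteration) → 'Y' (after the try/except). Output: RMXY

Answer: RMXY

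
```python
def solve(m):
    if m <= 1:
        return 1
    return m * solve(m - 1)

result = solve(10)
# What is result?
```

solve(10) = 10 * 9 * 8 * 7 * 6 * 5 * 4 * 3 * 2 * 1 = 3628800

Answer: 3628800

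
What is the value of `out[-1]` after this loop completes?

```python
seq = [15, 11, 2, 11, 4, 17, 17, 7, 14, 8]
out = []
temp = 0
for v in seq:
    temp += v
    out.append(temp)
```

Cumulative sum ends at 106
`out` takes the values: [] → [15] → [15, 26] → [15, 26, 28] → [15, 26, 28, 39] → [15, 26, 28, 39, 43] → [15, 26, 28, 39, 43, 60] → [15, 26, 28, 39, 43, 60, 77] → [15, 26, 28, 39, 43, 60, 77, 84] → [15, 26, 28, 39, 43, 60, 77, 84, 98] → [15, 26, 28, 39, 43, 60, 77, 84, 98, 106]
So `out[-1]` = 106

Answer: 106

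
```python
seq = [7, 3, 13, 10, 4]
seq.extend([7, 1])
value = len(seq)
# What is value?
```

Trace:
`seq = [7, 3, 13, 10, 4]` → seq = [7, 3, 13, 10, 4]
`seq.extend([7, 1])` → seq = [7, 3, 13, 10, 4, 7, 1]
`value = len(seq)` → value = 7
So value = 7

Answer: 7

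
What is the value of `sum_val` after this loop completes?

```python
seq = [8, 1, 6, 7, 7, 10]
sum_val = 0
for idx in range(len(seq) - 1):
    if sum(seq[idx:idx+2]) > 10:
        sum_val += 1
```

Count windows with sum > 10
`sum_val` takes the values: 0 → 1 → 2 → 3

Answer: 3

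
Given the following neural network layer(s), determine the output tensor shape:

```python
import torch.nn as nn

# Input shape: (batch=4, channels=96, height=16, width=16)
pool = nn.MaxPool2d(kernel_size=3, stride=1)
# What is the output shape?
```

Input: (4, 96, 16, 16) -> Output: (4, 96, 14, 14)

Answer: (4, 96, 14, 14)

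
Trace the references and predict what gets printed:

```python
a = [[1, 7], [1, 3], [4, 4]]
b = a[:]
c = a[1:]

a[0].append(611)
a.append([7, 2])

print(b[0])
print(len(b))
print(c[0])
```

Key concept: slice with nested mutation.
Step by step:
`a = [[1, 7], [1, 3], [4, 4]]` → a = [[1, 7], [1, 3], [4, 4]]
`b = a[:]` → b = [[1, 7], [1, 3], [4, 4]]
`c = a[1:]` → c = [[1, 3], [4, 4]]
`a[0].append(611)` → a = [[1, 7, 611], [1, 3], [4, 4]]; b = [[1, 7, 611], [1, 3], [4, 4]]
`a.append([7, 2])` → a = [[1, 7, 611], [1, 3], [4, 4], [7, 2]]
`print(b[0])` → prints [1, 7, 611]
`print(len(b))` → prints 3
`print(c[0])` → prints [1, 3]

Answer:
[1, 7, 611]
3
[1, 3]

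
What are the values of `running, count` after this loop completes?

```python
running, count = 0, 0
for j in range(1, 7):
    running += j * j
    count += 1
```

Sum of squares and count
`running, count` takes the values: (0, 0) → (1, 0) → (1, 1) → (5, 1) → (5, 2) → (14, 2) → (14, 3) → (30, 3) → (30, 4) → (55, 4) → (55, 5) → (91, 5) → (91, 6)

Answer: 91, 6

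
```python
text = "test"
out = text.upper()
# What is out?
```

Trace:
`text = "test"` → text = 'test'
`out = text.upper()` → out = 'TEST'
So out = 'TEST'

Answer: 'TEST'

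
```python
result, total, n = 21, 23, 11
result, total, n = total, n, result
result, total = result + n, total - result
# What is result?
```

Trace:
`result, total, n = 21, 23, 11` → result = 21; total = 23; n = 11
`result, total, n = total, n, result` → result = 23; total = 11; n = 21
`result, total = result + n, total - result` → result = 44; total = -12
So result = 44

Answer: 44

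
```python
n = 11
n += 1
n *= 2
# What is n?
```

Trace:
`n = 11` → n = 11
`n += 1` → n = 12
`n *= 2` → n = 24
So n = 24

Answer: 24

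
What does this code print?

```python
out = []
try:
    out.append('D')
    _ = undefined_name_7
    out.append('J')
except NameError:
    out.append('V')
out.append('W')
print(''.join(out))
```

Execution trace: 'D' (try body) → 'V' (except NameError) → 'W' (after the try/except). Output: DVW

Answer: DVW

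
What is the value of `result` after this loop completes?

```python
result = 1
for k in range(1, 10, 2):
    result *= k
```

Product of 1, 3, 5, ... up to 9
`result` takes the values: 1 → 3 → 15 → 105 → 945

Answer: 945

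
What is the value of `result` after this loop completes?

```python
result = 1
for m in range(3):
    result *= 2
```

2^3 = 8
`result` takes the values: 1 → 2 → 4 → 8

Answer: 8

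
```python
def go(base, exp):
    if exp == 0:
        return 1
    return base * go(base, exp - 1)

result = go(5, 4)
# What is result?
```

go(5, 4) = 5 * 5 * 5 * 5 = 625

Answer: 625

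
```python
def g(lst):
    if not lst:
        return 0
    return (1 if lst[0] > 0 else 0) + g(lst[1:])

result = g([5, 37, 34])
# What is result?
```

Count of positive elements in [5, 37, 34] = 3

Answer: 3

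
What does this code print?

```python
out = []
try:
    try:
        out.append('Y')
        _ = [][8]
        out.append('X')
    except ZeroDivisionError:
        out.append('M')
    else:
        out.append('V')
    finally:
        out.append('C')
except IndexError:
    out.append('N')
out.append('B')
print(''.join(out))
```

Execution trace: 'Y' (try body) → 'C' (finally) → 'N' (outer except IndexError) → 'B' (after the try/except). Output: YCNB

Answer: YCNB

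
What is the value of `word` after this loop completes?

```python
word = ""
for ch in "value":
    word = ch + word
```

Reverse 'value'
`word` takes the values: "" → "v" → "av" → "lav" → "ulav" → "eulav"

Answer: "eulav"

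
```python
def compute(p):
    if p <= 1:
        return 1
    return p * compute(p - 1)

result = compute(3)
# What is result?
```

compute(3) = 3 * 2 * 1 = 6

Answer: 6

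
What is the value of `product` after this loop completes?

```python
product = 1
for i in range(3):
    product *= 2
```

2^3 = 8
`product` takes the values: 1 → 2 → 4 → 8

Answer: 8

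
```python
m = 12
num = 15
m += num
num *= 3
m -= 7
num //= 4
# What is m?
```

Trace:
`m = 12` → m = 12
`num = 15` → num = 15
`m += num` → m = 27
`num *= 3` → num = 45
`m -= 7` → m = 20
`num //= 4` → num = 11
So m = 20

Answer: 20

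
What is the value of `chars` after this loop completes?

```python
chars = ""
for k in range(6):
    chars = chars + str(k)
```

Concatenate digits 0 to 5
`chars` takes the values: "" → "0" → "01" → "012" → "0123" → "01234" → "012345"

Answer: "012345"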